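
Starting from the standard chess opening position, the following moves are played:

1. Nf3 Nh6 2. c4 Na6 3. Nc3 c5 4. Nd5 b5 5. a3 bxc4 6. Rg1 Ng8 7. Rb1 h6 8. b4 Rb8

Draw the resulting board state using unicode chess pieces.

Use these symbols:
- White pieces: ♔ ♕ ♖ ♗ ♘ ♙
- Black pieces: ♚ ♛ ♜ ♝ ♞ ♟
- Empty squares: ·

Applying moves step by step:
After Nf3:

♜ ♞ ♝ ♛ ♚ ♝ ♞ ♜
♟ ♟ ♟ ♟ ♟ ♟ ♟ ♟
· · · · · · · ·
· · · · · · · ·
· · · · · · · ·
· · · · · ♘ · ·
♙ ♙ ♙ ♙ ♙ ♙ ♙ ♙
♖ ♘ ♗ ♕ ♔ ♗ · ♖


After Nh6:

♜ ♞ ♝ ♛ ♚ ♝ · ♜
♟ ♟ ♟ ♟ ♟ ♟ ♟ ♟
· · · · · · · ♞
· · · · · · · ·
· · · · · · · ·
· · · · · ♘ · ·
♙ ♙ ♙ ♙ ♙ ♙ ♙ ♙
♖ ♘ ♗ ♕ ♔ ♗ · ♖


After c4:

♜ ♞ ♝ ♛ ♚ ♝ · ♜
♟ ♟ ♟ ♟ ♟ ♟ ♟ ♟
· · · · · · · ♞
· · · · · · · ·
· · ♙ · · · · ·
· · · · · ♘ · ·
♙ ♙ · ♙ ♙ ♙ ♙ ♙
♖ ♘ ♗ ♕ ♔ ♗ · ♖


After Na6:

♜ · ♝ ♛ ♚ ♝ · ♜
♟ ♟ ♟ ♟ ♟ ♟ ♟ ♟
♞ · · · · · · ♞
· · · · · · · ·
· · ♙ · · · · ·
· · · · · ♘ · ·
♙ ♙ · ♙ ♙ ♙ ♙ ♙
♖ ♘ ♗ ♕ ♔ ♗ · ♖


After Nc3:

♜ · ♝ ♛ ♚ ♝ · ♜
♟ ♟ ♟ ♟ ♟ ♟ ♟ ♟
♞ · · · · · · ♞
· · · · · · · ·
· · ♙ · · · · ·
· · ♘ · · ♘ · ·
♙ ♙ · ♙ ♙ ♙ ♙ ♙
♖ · ♗ ♕ ♔ ♗ · ♖


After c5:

♜ · ♝ ♛ ♚ ♝ · ♜
♟ ♟ · ♟ ♟ ♟ ♟ ♟
♞ · · · · · · ♞
· · ♟ · · · · ·
· · ♙ · · · · ·
· · ♘ · · ♘ · ·
♙ ♙ · ♙ ♙ ♙ ♙ ♙
♖ · ♗ ♕ ♔ ♗ · ♖


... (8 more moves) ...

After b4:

♜ · ♝ ♛ ♚ ♝ ♞ ♜
♟ · · ♟ ♟ ♟ ♟ ·
♞ · · · · · · ♟
· · ♟ ♘ · · · ·
· ♙ ♟ · · · · ·
♙ · · · · ♘ · ·
· · · ♙ ♙ ♙ ♙ ♙
· ♖ ♗ ♕ ♔ ♗ ♖ ·


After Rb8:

· ♜ ♝ ♛ ♚ ♝ ♞ ♜
♟ · · ♟ ♟ ♟ ♟ ·
♞ · · · · · · ♟
· · ♟ ♘ · · · ·
· ♙ ♟ · · · · ·
♙ · · · · ♘ · ·
· · · ♙ ♙ ♙ ♙ ♙
· ♖ ♗ ♕ ♔ ♗ ♖ ·



  a b c d e f g h
  ─────────────────
8│· ♜ ♝ ♛ ♚ ♝ ♞ ♜│8
7│♟ · · ♟ ♟ ♟ ♟ ·│7
6│♞ · · · · · · ♟│6
5│· · ♟ ♘ · · · ·│5
4│· ♙ ♟ · · · · ·│4
3│♙ · · · · ♘ · ·│3
2│· · · ♙ ♙ ♙ ♙ ♙│2
1│· ♖ ♗ ♕ ♔ ♗ ♖ ·│1
  ─────────────────
  a b c d e f g h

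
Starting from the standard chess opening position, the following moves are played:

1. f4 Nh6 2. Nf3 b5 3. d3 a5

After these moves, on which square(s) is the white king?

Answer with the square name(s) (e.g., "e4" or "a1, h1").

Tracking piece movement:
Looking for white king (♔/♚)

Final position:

  a b c d e f g h
  ─────────────────
8│♜ ♞ ♝ ♛ ♚ ♝ · ♜│8
7│· · ♟ ♟ ♟ ♟ ♟ ♟│7
6│· · · · · · · ♞│6
5│♟ ♟ · · · · · ·│5
4│· · · · · ♙ · ·│4
3│· · · ♙ · ♘ · ·│3
2│♙ ♙ ♙ · ♙ · ♙ ♙│2
1│♖ ♘ ♗ ♕ ♔ ♗ · ♖│1
  ─────────────────
  a b c d e f g h


e1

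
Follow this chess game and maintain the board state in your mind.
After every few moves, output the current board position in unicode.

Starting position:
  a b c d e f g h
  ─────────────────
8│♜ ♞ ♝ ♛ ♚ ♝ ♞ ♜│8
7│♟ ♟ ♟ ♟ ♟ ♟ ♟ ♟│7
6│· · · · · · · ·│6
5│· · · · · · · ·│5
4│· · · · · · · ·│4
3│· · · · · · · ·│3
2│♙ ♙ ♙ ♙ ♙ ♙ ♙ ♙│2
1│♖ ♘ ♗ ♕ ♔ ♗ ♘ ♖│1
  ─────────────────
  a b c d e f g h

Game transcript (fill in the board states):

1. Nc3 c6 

  a b c d e f g h
  ─────────────────
8│♜ ♞ ♝ ♛ ♚ ♝ ♞ ♜│8
7│♟ ♟ · ♟ ♟ ♟ ♟ ♟│7
6│· · ♟ · · · · ·│6
5│· · · · · · · ·│5
4│· · · · · · · ·│4
3│· · ♘ · · · · ·│3
2│♙ ♙ ♙ ♙ ♙ ♙ ♙ ♙│2
1│♖ · ♗ ♕ ♔ ♗ ♘ ♖│1
  ─────────────────
  a b c d e f g h

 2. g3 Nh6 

  a b c d e f g h
  ─────────────────
8│♜ ♞ ♝ ♛ ♚ ♝ · ♜│8
7│♟ ♟ · ♟ ♟ ♟ ♟ ♟│7
6│· · ♟ · · · · ♞│6
5│· · · · · · · ·│5
4│· · · · · · · ·│4
3│· · ♘ · · · ♙ ·│3
2│♙ ♙ ♙ ♙ ♙ ♙ · ♙│2
1│♖ · ♗ ♕ ♔ ♗ ♘ ♖│1
  ─────────────────
  a b c d e f g h

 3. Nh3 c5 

  a b c d e f g h
  ─────────────────
8│♜ ♞ ♝ ♛ ♚ ♝ · ♜│8
7│♟ ♟ · ♟ ♟ ♟ ♟ ♟│7
6│· · · · · · · ♞│6
5│· · ♟ · · · · ·│5
4│· · · · · · · ·│4
3│· · ♘ · · · ♙ ♘│3
2│♙ ♙ ♙ ♙ ♙ ♙ · ♙│2
1│♖ · ♗ ♕ ♔ ♗ · ♖│1
  ─────────────────
  a b c d e f g h

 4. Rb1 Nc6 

  a b c d e f g h
  ─────────────────
8│♜ · ♝ ♛ ♚ ♝ · ♜│8
7│♟ ♟ · ♟ ♟ ♟ ♟ ♟│7
6│· · ♞ · · · · ♞│6
5│· · ♟ · · · · ·│5
4│· · · · · · · ·│4
3│· · ♘ · · · ♙ ♘│3
2│♙ ♙ ♙ ♙ ♙ ♙ · ♙│2
1│· ♖ ♗ ♕ ♔ ♗ · ♖│1
  ─────────────────
  a b c d e f g h

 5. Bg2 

  a b c d e f g h
  ─────────────────
8│♜ · ♝ ♛ ♚ ♝ · ♜│8
7│♟ ♟ · ♟ ♟ ♟ ♟ ♟│7
6│· · ♞ · · · · ♞│6
5│· · ♟ · · · · ·│5
4│· · · · · · · ·│4
3│· · ♘ · · · ♙ ♘│3
2│♙ ♙ ♙ ♙ ♙ ♙ ♗ ♙│2
1│· ♖ ♗ ♕ ♔ · · ♖│1
  ─────────────────
  a b c d e f g h


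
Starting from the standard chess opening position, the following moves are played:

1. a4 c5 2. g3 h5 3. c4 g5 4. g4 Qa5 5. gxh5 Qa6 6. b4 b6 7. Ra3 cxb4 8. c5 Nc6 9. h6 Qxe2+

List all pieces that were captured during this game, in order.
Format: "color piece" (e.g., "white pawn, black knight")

Tracking captures:
  gxh5: captured black pawn
  cxb4: captured white pawn
  Qxe2+: captured white pawn

black pawn, white pawn, white pawn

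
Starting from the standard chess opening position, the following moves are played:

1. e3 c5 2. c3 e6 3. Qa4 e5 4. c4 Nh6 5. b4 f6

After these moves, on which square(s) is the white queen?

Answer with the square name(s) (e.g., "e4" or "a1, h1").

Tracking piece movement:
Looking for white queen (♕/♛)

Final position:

  a b c d e f g h
  ─────────────────
8│♜ ♞ ♝ ♛ ♚ ♝ · ♜│8
7│♟ ♟ · ♟ · · ♟ ♟│7
6│· · · · · ♟ · ♞│6
5│· · ♟ · ♟ · · ·│5
4│♕ ♙ ♙ · · · · ·│4
3│· · · · ♙ · · ·│3
2│♙ · · ♙ · ♙ ♙ ♙│2
1│♖ ♘ ♗ · ♔ ♗ ♘ ♖│1
  ─────────────────
  a b c d e f g h


a4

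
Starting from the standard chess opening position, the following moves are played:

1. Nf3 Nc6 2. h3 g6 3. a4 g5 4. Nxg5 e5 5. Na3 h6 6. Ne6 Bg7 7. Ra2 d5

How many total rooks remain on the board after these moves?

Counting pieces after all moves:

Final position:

  a b c d e f g h
  ─────────────────
8│♜ · ♝ ♛ ♚ · ♞ ♜│8
7│♟ ♟ ♟ · · ♟ ♝ ·│7
6│· · ♞ · ♘ · · ♟│6
5│· · · ♟ ♟ · · ·│5
4│♙ · · · · · · ·│4
3│♘ · · · · · · ♙│3
2│♖ ♙ ♙ ♙ ♙ ♙ ♙ ·│2
1│· · ♗ ♕ ♔ ♗ · ♖│1
  ─────────────────
  a b c d e f g h


4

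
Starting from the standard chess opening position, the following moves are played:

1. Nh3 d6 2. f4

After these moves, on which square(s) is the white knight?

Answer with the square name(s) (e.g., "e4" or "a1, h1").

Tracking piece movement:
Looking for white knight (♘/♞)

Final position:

  a b c d e f g h
  ─────────────────
8│♜ ♞ ♝ ♛ ♚ ♝ ♞ ♜│8
7│♟ ♟ ♟ · ♟ ♟ ♟ ♟│7
6│· · · ♟ · · · ·│6
5│· · · · · · · ·│5
4│· · · · · ♙ · ·│4
3│· · · · · · · ♘│3
2│♙ ♙ ♙ ♙ ♙ · ♙ ♙│2
1│♖ ♘ ♗ ♕ ♔ ♗ · ♖│1
  ─────────────────
  a b c d e f g h


b1, h3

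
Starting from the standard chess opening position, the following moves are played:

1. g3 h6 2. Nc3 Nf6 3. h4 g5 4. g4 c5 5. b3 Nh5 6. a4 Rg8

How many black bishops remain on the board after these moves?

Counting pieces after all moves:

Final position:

  a b c d e f g h
  ─────────────────
8│♜ ♞ ♝ ♛ ♚ ♝ ♜ ·│8
7│♟ ♟ · ♟ ♟ ♟ · ·│7
6│· · · · · · · ♟│6
5│· · ♟ · · · ♟ ♞│5
4│♙ · · · · · ♙ ♙│4
3│· ♙ ♘ · · · · ·│3
2│· · ♙ ♙ ♙ ♙ · ·│2
1│♖ · ♗ ♕ ♔ ♗ ♘ ♖│1
  ─────────────────
  a b c d e f g h


2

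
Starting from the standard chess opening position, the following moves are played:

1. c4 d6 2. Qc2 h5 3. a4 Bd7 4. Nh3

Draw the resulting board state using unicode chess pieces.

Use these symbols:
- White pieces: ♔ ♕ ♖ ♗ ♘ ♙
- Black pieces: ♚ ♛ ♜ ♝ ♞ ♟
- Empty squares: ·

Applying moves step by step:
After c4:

♜ ♞ ♝ ♛ ♚ ♝ ♞ ♜
♟ ♟ ♟ ♟ ♟ ♟ ♟ ♟
· · · · · · · ·
· · · · · · · ·
· · ♙ · · · · ·
· · · · · · · ·
♙ ♙ · ♙ ♙ ♙ ♙ ♙
♖ ♘ ♗ ♕ ♔ ♗ ♘ ♖


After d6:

♜ ♞ ♝ ♛ ♚ ♝ ♞ ♜
♟ ♟ ♟ · ♟ ♟ ♟ ♟
· · · ♟ · · · ·
· · · · · · · ·
· · ♙ · · · · ·
· · · · · · · ·
♙ ♙ · ♙ ♙ ♙ ♙ ♙
♖ ♘ ♗ ♕ ♔ ♗ ♘ ♖


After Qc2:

♜ ♞ ♝ ♛ ♚ ♝ ♞ ♜
♟ ♟ ♟ · ♟ ♟ ♟ ♟
· · · ♟ · · · ·
· · · · · · · ·
· · ♙ · · · · ·
· · · · · · · ·
♙ ♙ ♕ ♙ ♙ ♙ ♙ ♙
♖ ♘ ♗ · ♔ ♗ ♘ ♖


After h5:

♜ ♞ ♝ ♛ ♚ ♝ ♞ ♜
♟ ♟ ♟ · ♟ ♟ ♟ ·
· · · ♟ · · · ·
· · · · · · · ♟
· · ♙ · · · · ·
· · · · · · · ·
♙ ♙ ♕ ♙ ♙ ♙ ♙ ♙
♖ ♘ ♗ · ♔ ♗ ♘ ♖


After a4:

♜ ♞ ♝ ♛ ♚ ♝ ♞ ♜
♟ ♟ ♟ · ♟ ♟ ♟ ·
· · · ♟ · · · ·
· · · · · · · ♟
♙ · ♙ · · · · ·
· · · · · · · ·
· ♙ ♕ ♙ ♙ ♙ ♙ ♙
♖ ♘ ♗ · ♔ ♗ ♘ ♖


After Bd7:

♜ ♞ · ♛ ♚ ♝ ♞ ♜
♟ ♟ ♟ ♝ ♟ ♟ ♟ ·
· · · ♟ · · · ·
· · · · · · · ♟
♙ · ♙ · · · · ·
· · · · · · · ·
· ♙ ♕ ♙ ♙ ♙ ♙ ♙
♖ ♘ ♗ · ♔ ♗ ♘ ♖


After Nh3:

♜ ♞ · ♛ ♚ ♝ ♞ ♜
♟ ♟ ♟ ♝ ♟ ♟ ♟ ·
· · · ♟ · · · ·
· · · · · · · ♟
♙ · ♙ · · · · ·
· · · · · · · ♘
· ♙ ♕ ♙ ♙ ♙ ♙ ♙
♖ ♘ ♗ · ♔ ♗ · ♖



  a b c d e f g h
  ─────────────────
8│♜ ♞ · ♛ ♚ ♝ ♞ ♜│8
7│♟ ♟ ♟ ♝ ♟ ♟ ♟ ·│7
6│· · · ♟ · · · ·│6
5│· · · · · · · ♟│5
4│♙ · ♙ · · · · ·│4
3│· · · · · · · ♘│3
2│· ♙ ♕ ♙ ♙ ♙ ♙ ♙│2
1│♖ ♘ ♗ · ♔ ♗ · ♖│1
  ─────────────────
  a b c d e f g h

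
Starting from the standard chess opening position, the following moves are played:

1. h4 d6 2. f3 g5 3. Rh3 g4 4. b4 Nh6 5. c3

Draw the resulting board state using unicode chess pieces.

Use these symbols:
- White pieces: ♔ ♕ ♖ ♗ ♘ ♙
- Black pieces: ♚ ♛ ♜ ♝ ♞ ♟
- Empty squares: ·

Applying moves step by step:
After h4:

♜ ♞ ♝ ♛ ♚ ♝ ♞ ♜
♟ ♟ ♟ ♟ ♟ ♟ ♟ ♟
· · · · · · · ·
· · · · · · · ·
· · · · · · · ♙
· · · · · · · ·
♙ ♙ ♙ ♙ ♙ ♙ ♙ ·
♖ ♘ ♗ ♕ ♔ ♗ ♘ ♖


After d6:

♜ ♞ ♝ ♛ ♚ ♝ ♞ ♜
♟ ♟ ♟ · ♟ ♟ ♟ ♟
· · · ♟ · · · ·
· · · · · · · ·
· · · · · · · ♙
· · · · · · · ·
♙ ♙ ♙ ♙ ♙ ♙ ♙ ·
♖ ♘ ♗ ♕ ♔ ♗ ♘ ♖


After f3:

♜ ♞ ♝ ♛ ♚ ♝ ♞ ♜
♟ ♟ ♟ · ♟ ♟ ♟ ♟
· · · ♟ · · · ·
· · · · · · · ·
· · · · · · · ♙
· · · · · ♙ · ·
♙ ♙ ♙ ♙ ♙ · ♙ ·
♖ ♘ ♗ ♕ ♔ ♗ ♘ ♖


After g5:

♜ ♞ ♝ ♛ ♚ ♝ ♞ ♜
♟ ♟ ♟ · ♟ ♟ · ♟
· · · ♟ · · · ·
· · · · · · ♟ ·
· · · · · · · ♙
· · · · · ♙ · ·
♙ ♙ ♙ ♙ ♙ · ♙ ·
♖ ♘ ♗ ♕ ♔ ♗ ♘ ♖


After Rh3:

♜ ♞ ♝ ♛ ♚ ♝ ♞ ♜
♟ ♟ ♟ · ♟ ♟ · ♟
· · · ♟ · · · ·
· · · · · · ♟ ·
· · · · · · · ♙
· · · · · ♙ · ♖
♙ ♙ ♙ ♙ ♙ · ♙ ·
♖ ♘ ♗ ♕ ♔ ♗ ♘ ·


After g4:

♜ ♞ ♝ ♛ ♚ ♝ ♞ ♜
♟ ♟ ♟ · ♟ ♟ · ♟
· · · ♟ · · · ·
· · · · · · · ·
· · · · · · ♟ ♙
· · · · · ♙ · ♖
♙ ♙ ♙ ♙ ♙ · ♙ ·
♖ ♘ ♗ ♕ ♔ ♗ ♘ ·


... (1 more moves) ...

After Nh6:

♜ ♞ ♝ ♛ ♚ ♝ · ♜
♟ ♟ ♟ · ♟ ♟ · ♟
· · · ♟ · · · ♞
· · · · · · · ·
· ♙ · · · · ♟ ♙
· · · · · ♙ · ♖
♙ · ♙ ♙ ♙ · ♙ ·
♖ ♘ ♗ ♕ ♔ ♗ ♘ ·


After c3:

♜ ♞ ♝ ♛ ♚ ♝ · ♜
♟ ♟ ♟ · ♟ ♟ · ♟
· · · ♟ · · · ♞
· · · · · · · ·
· ♙ · · · · ♟ ♙
· · ♙ · · ♙ · ♖
♙ · · ♙ ♙ · ♙ ·
♖ ♘ ♗ ♕ ♔ ♗ ♘ ·



  a b c d e f g h
  ─────────────────
8│♜ ♞ ♝ ♛ ♚ ♝ · ♜│8
7│♟ ♟ ♟ · ♟ ♟ · ♟│7
6│· · · ♟ · · · ♞│6
5│· · · · · · · ·│5
4│· ♙ · · · · ♟ ♙│4
3│· · ♙ · · ♙ · ♖│3
2│♙ · · ♙ ♙ · ♙ ·│2
1│♖ ♘ ♗ ♕ ♔ ♗ ♘ ·│1
  ─────────────────
  a b c d e f g h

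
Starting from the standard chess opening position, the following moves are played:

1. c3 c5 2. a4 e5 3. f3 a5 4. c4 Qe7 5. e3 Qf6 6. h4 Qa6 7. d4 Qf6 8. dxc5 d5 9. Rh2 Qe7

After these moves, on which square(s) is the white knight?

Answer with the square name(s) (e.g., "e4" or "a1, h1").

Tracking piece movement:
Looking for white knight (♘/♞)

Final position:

  a b c d e f g h
  ─────────────────
8│♜ ♞ ♝ · ♚ ♝ ♞ ♜│8
7│· ♟ · · ♛ ♟ ♟ ♟│7
6│· · · · · · · ·│6
5│♟ · ♙ ♟ ♟ · · ·│5
4│♙ · ♙ · · · · ♙│4
3│· · · · ♙ ♙ · ·│3
2│· ♙ · · · · ♙ ♖│2
1│♖ ♘ ♗ ♕ ♔ ♗ ♘ ·│1
  ─────────────────
  a b c d e f g h


b1, g1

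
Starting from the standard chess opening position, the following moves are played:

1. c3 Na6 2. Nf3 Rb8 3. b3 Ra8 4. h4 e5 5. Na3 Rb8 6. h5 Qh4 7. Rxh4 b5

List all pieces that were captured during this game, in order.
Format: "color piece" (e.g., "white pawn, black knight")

Tracking captures:
  Rxh4: captured black queen

black queen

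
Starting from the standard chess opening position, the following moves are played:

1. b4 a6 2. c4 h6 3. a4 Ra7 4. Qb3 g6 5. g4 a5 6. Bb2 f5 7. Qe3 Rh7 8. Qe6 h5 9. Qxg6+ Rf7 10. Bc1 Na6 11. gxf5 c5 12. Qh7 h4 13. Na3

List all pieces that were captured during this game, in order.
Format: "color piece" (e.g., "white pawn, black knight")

Tracking captures:
  Qxg6+: captured black pawn
  gxf5: captured black pawn

black pawn, black pawn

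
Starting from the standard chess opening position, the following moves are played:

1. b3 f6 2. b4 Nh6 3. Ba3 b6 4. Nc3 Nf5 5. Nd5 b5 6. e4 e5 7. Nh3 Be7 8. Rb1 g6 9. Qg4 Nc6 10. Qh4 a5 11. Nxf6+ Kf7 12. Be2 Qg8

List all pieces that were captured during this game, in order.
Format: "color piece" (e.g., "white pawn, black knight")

Tracking captures:
  Nxf6+: captured black pawn

black pawn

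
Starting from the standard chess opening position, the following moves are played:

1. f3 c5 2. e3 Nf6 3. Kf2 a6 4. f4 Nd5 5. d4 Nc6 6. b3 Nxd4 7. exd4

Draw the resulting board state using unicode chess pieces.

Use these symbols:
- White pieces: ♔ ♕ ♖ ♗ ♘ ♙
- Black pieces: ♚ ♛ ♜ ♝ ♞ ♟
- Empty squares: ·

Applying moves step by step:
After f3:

♜ ♞ ♝ ♛ ♚ ♝ ♞ ♜
♟ ♟ ♟ ♟ ♟ ♟ ♟ ♟
· · · · · · · ·
· · · · · · · ·
· · · · · · · ·
· · · · · ♙ · ·
♙ ♙ ♙ ♙ ♙ · ♙ ♙
♖ ♘ ♗ ♕ ♔ ♗ ♘ ♖


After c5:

♜ ♞ ♝ ♛ ♚ ♝ ♞ ♜
♟ ♟ · ♟ ♟ ♟ ♟ ♟
· · · · · · · ·
· · ♟ · · · · ·
· · · · · · · ·
· · · · · ♙ · ·
♙ ♙ ♙ ♙ ♙ · ♙ ♙
♖ ♘ ♗ ♕ ♔ ♗ ♘ ♖


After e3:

♜ ♞ ♝ ♛ ♚ ♝ ♞ ♜
♟ ♟ · ♟ ♟ ♟ ♟ ♟
· · · · · · · ·
· · ♟ · · · · ·
· · · · · · · ·
· · · · ♙ ♙ · ·
♙ ♙ ♙ ♙ · · ♙ ♙
♖ ♘ ♗ ♕ ♔ ♗ ♘ ♖


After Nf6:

♜ ♞ ♝ ♛ ♚ ♝ · ♜
♟ ♟ · ♟ ♟ ♟ ♟ ♟
· · · · · ♞ · ·
· · ♟ · · · · ·
· · · · · · · ·
· · · · ♙ ♙ · ·
♙ ♙ ♙ ♙ · · ♙ ♙
♖ ♘ ♗ ♕ ♔ ♗ ♘ ♖


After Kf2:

♜ ♞ ♝ ♛ ♚ ♝ · ♜
♟ ♟ · ♟ ♟ ♟ ♟ ♟
· · · · · ♞ · ·
· · ♟ · · · · ·
· · · · · · · ·
· · · · ♙ ♙ · ·
♙ ♙ ♙ ♙ · ♔ ♙ ♙
♖ ♘ ♗ ♕ · ♗ ♘ ♖


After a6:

♜ ♞ ♝ ♛ ♚ ♝ · ♜
· ♟ · ♟ ♟ ♟ ♟ ♟
♟ · · · · ♞ · ·
· · ♟ · · · · ·
· · · · · · · ·
· · · · ♙ ♙ · ·
♙ ♙ ♙ ♙ · ♔ ♙ ♙
♖ ♘ ♗ ♕ · ♗ ♘ ♖


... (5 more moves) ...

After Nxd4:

♜ · ♝ ♛ ♚ ♝ · ♜
· ♟ · ♟ ♟ ♟ ♟ ♟
♟ · · · · · · ·
· · ♟ ♞ · · · ·
· · · ♞ · ♙ · ·
· ♙ · · ♙ · · ·
♙ · ♙ · · ♔ ♙ ♙
♖ ♘ ♗ ♕ · ♗ ♘ ♖


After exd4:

♜ · ♝ ♛ ♚ ♝ · ♜
· ♟ · ♟ ♟ ♟ ♟ ♟
♟ · · · · · · ·
· · ♟ ♞ · · · ·
· · · ♙ · ♙ · ·
· ♙ · · · · · ·
♙ · ♙ · · ♔ ♙ ♙
♖ ♘ ♗ ♕ · ♗ ♘ ♖



  a b c d e f g h
  ─────────────────
8│♜ · ♝ ♛ ♚ ♝ · ♜│8
7│· ♟ · ♟ ♟ ♟ ♟ ♟│7
6│♟ · · · · · · ·│6
5│· · ♟ ♞ · · · ·│5
4│· · · ♙ · ♙ · ·│4
3│· ♙ · · · · · ·│3
2│♙ · ♙ · · ♔ ♙ ♙│2
1│♖ ♘ ♗ ♕ · ♗ ♘ ♖│1
  ─────────────────
  a b c d e f g h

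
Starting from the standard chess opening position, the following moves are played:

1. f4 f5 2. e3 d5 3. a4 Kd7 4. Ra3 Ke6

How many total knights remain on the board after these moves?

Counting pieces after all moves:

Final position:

  a b c d e f g h
  ─────────────────
8│♜ ♞ ♝ ♛ · ♝ ♞ ♜│8
7│♟ ♟ ♟ · ♟ · ♟ ♟│7
6│· · · · ♚ · · ·│6
5│· · · ♟ · ♟ · ·│5
4│♙ · · · · ♙ · ·│4
3│♖ · · · ♙ · · ·│3
2│· ♙ ♙ ♙ · · ♙ ♙│2
1│· ♘ ♗ ♕ ♔ ♗ ♘ ♖│1
  ─────────────────
  a b c d e f g h


4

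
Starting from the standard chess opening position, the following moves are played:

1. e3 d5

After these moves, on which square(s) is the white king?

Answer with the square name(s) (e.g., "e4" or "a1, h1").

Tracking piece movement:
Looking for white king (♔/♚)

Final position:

  a b c d e f g h
  ─────────────────
8│♜ ♞ ♝ ♛ ♚ ♝ ♞ ♜│8
7│♟ ♟ ♟ · ♟ ♟ ♟ ♟│7
6│· · · · · · · ·│6
5│· · · ♟ · · · ·│5
4│· · · · · · · ·│4
3│· · · · ♙ · · ·│3
2│♙ ♙ ♙ ♙ · ♙ ♙ ♙│2
1│♖ ♘ ♗ ♕ ♔ ♗ ♘ ♖│1
  ─────────────────
  a b c d e f g h


e1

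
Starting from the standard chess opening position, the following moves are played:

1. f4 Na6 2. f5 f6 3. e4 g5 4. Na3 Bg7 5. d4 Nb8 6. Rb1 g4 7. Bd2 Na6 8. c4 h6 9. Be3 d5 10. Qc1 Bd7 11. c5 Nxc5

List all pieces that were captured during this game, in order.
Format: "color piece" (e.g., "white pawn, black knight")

Tracking captures:
  Nxc5: captured white pawn

white pawn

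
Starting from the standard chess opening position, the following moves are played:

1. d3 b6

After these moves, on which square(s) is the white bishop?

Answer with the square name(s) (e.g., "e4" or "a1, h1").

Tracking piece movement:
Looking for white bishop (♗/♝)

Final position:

  a b c d e f g h
  ─────────────────
8│♜ ♞ ♝ ♛ ♚ ♝ ♞ ♜│8
7│♟ · ♟ ♟ ♟ ♟ ♟ ♟│7
6│· ♟ · · · · · ·│6
5│· · · · · · · ·│5
4│· · · · · · · ·│4
3│· · · ♙ · · · ·│3
2│♙ ♙ ♙ · ♙ ♙ ♙ ♙│2
1│♖ ♘ ♗ ♕ ♔ ♗ ♘ ♖│1
  ─────────────────
  a b c d e f g h


c1, f1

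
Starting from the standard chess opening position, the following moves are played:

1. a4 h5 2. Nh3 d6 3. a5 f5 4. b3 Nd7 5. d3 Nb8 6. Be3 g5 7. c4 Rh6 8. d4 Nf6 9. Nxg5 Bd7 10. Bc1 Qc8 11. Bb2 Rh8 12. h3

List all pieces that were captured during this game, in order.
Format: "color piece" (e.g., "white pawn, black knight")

Tracking captures:
  Nxg5: captured black pawn

black pawn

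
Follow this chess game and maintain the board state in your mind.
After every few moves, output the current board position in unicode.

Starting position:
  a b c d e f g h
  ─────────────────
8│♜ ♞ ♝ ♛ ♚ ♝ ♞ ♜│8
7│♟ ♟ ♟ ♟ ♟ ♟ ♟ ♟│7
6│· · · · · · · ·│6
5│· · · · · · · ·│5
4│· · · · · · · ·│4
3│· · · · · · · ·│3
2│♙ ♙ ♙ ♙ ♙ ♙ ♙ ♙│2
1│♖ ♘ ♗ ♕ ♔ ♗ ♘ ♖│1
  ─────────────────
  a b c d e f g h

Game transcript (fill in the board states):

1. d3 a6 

  a b c d e f g h
  ─────────────────
8│♜ ♞ ♝ ♛ ♚ ♝ ♞ ♜│8
7│· ♟ ♟ ♟ ♟ ♟ ♟ ♟│7
6│♟ · · · · · · ·│6
5│· · · · · · · ·│5
4│· · · · · · · ·│4
3│· · · ♙ · · · ·│3
2│♙ ♙ ♙ · ♙ ♙ ♙ ♙│2
1│♖ ♘ ♗ ♕ ♔ ♗ ♘ ♖│1
  ─────────────────
  a b c d e f g h

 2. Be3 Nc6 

  a b c d e f g h
  ─────────────────
8│♜ · ♝ ♛ ♚ ♝ ♞ ♜│8
7│· ♟ ♟ ♟ ♟ ♟ ♟ ♟│7
6│♟ · ♞ · · · · ·│6
5│· · · · · · · ·│5
4│· · · · · · · ·│4
3│· · · ♙ ♗ · · ·│3
2│♙ ♙ ♙ · ♙ ♙ ♙ ♙│2
1│♖ ♘ · ♕ ♔ ♗ ♘ ♖│1
  ─────────────────
  a b c d e f g h

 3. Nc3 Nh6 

  a b c d e f g h
  ─────────────────
8│♜ · ♝ ♛ ♚ ♝ · ♜│8
7│· ♟ ♟ ♟ ♟ ♟ ♟ ♟│7
6│♟ · ♞ · · · · ♞│6
5│· · · · · · · ·│5
4│· · · · · · · ·│4
3│· · ♘ ♙ ♗ · · ·│3
2│♙ ♙ ♙ · ♙ ♙ ♙ ♙│2
1│♖ · · ♕ ♔ ♗ ♘ ♖│1
  ─────────────────
  a b c d e f g h

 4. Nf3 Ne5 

  a b c d e f g h
  ─────────────────
8│♜ · ♝ ♛ ♚ ♝ · ♜│8
7│· ♟ ♟ ♟ ♟ ♟ ♟ ♟│7
6│♟ · · · · · · ♞│6
5│· · · · ♞ · · ·│5
4│· · · · · · · ·│4
3│· · ♘ ♙ ♗ ♘ · ·│3
2│♙ ♙ ♙ · ♙ ♙ ♙ ♙│2
1│♖ · · ♕ ♔ ♗ · ♖│1
  ─────────────────
  a b c d e f g h



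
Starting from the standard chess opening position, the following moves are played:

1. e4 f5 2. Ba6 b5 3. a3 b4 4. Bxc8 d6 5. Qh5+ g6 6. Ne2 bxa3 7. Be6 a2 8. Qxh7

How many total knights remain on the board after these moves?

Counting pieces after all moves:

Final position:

  a b c d e f g h
  ─────────────────
8│♜ ♞ · ♛ ♚ ♝ ♞ ♜│8
7│♟ · ♟ · ♟ · · ♕│7
6│· · · ♟ ♗ · ♟ ·│6
5│· · · · · ♟ · ·│5
4│· · · · ♙ · · ·│4
3│· · · · · · · ·│3
2│♟ ♙ ♙ ♙ ♘ ♙ ♙ ♙│2
1│♖ ♘ ♗ · ♔ · · ♖│1
  ─────────────────
  a b c d e f g h


4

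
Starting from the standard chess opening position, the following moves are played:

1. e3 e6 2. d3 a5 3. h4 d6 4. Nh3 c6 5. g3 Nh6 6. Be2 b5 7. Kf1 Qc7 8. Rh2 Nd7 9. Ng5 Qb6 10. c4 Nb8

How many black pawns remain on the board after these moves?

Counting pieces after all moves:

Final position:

  a b c d e f g h
  ─────────────────
8│♜ ♞ ♝ · ♚ ♝ · ♜│8
7│· · · · · ♟ ♟ ♟│7
6│· ♛ ♟ ♟ ♟ · · ♞│6
5│♟ ♟ · · · · ♘ ·│5
4│· · ♙ · · · · ♙│4
3│· · · ♙ ♙ · ♙ ·│3
2│♙ ♙ · · ♗ ♙ · ♖│2
1│♖ ♘ ♗ ♕ · ♔ · ·│1
  ─────────────────
  a b c d e f g h


8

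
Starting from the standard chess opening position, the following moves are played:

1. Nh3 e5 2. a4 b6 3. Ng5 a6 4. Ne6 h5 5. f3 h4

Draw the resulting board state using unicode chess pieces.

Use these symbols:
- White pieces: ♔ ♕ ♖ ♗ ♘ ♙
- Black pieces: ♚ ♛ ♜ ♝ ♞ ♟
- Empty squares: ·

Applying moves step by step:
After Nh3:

♜ ♞ ♝ ♛ ♚ ♝ ♞ ♜
♟ ♟ ♟ ♟ ♟ ♟ ♟ ♟
· · · · · · · ·
· · · · · · · ·
· · · · · · · ·
· · · · · · · ♘
♙ ♙ ♙ ♙ ♙ ♙ ♙ ♙
♖ ♘ ♗ ♕ ♔ ♗ · ♖


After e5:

♜ ♞ ♝ ♛ ♚ ♝ ♞ ♜
♟ ♟ ♟ ♟ · ♟ ♟ ♟
· · · · · · · ·
· · · · ♟ · · ·
· · · · · · · ·
· · · · · · · ♘
♙ ♙ ♙ ♙ ♙ ♙ ♙ ♙
♖ ♘ ♗ ♕ ♔ ♗ · ♖


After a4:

♜ ♞ ♝ ♛ ♚ ♝ ♞ ♜
♟ ♟ ♟ ♟ · ♟ ♟ ♟
· · · · · · · ·
· · · · ♟ · · ·
♙ · · · · · · ·
· · · · · · · ♘
· ♙ ♙ ♙ ♙ ♙ ♙ ♙
♖ ♘ ♗ ♕ ♔ ♗ · ♖


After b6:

♜ ♞ ♝ ♛ ♚ ♝ ♞ ♜
♟ · ♟ ♟ · ♟ ♟ ♟
· ♟ · · · · · ·
· · · · ♟ · · ·
♙ · · · · · · ·
· · · · · · · ♘
· ♙ ♙ ♙ ♙ ♙ ♙ ♙
♖ ♘ ♗ ♕ ♔ ♗ · ♖


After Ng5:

♜ ♞ ♝ ♛ ♚ ♝ ♞ ♜
♟ · ♟ ♟ · ♟ ♟ ♟
· ♟ · · · · · ·
· · · · ♟ · ♘ ·
♙ · · · · · · ·
· · · · · · · ·
· ♙ ♙ ♙ ♙ ♙ ♙ ♙
♖ ♘ ♗ ♕ ♔ ♗ · ♖


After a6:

♜ ♞ ♝ ♛ ♚ ♝ ♞ ♜
· · ♟ ♟ · ♟ ♟ ♟
♟ ♟ · · · · · ·
· · · · ♟ · ♘ ·
♙ · · · · · · ·
· · · · · · · ·
· ♙ ♙ ♙ ♙ ♙ ♙ ♙
♖ ♘ ♗ ♕ ♔ ♗ · ♖


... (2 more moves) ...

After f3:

♜ ♞ ♝ ♛ ♚ ♝ ♞ ♜
· · ♟ ♟ · ♟ ♟ ·
♟ ♟ · · ♘ · · ·
· · · · ♟ · · ♟
♙ · · · · · · ·
· · · · · ♙ · ·
· ♙ ♙ ♙ ♙ · ♙ ♙
♖ ♘ ♗ ♕ ♔ ♗ · ♖


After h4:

♜ ♞ ♝ ♛ ♚ ♝ ♞ ♜
· · ♟ ♟ · ♟ ♟ ·
♟ ♟ · · ♘ · · ·
· · · · ♟ · · ·
♙ · · · · · · ♟
· · · · · ♙ · ·
· ♙ ♙ ♙ ♙ · ♙ ♙
♖ ♘ ♗ ♕ ♔ ♗ · ♖



  a b c d e f g h
  ─────────────────
8│♜ ♞ ♝ ♛ ♚ ♝ ♞ ♜│8
7│· · ♟ ♟ · ♟ ♟ ·│7
6│♟ ♟ · · ♘ · · ·│6
5│· · · · ♟ · · ·│5
4│♙ · · · · · · ♟│4
3│· · · · · ♙ · ·│3
2│· ♙ ♙ ♙ ♙ · ♙ ♙│2
1│♖ ♘ ♗ ♕ ♔ ♗ · ♖│1
  ─────────────────
  a b c d e f g h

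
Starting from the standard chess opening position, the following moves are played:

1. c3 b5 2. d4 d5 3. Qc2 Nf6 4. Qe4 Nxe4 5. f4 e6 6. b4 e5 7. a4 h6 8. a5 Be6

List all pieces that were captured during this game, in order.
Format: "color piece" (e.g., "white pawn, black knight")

Tracking captures:
  Nxe4: captured white queen

white queen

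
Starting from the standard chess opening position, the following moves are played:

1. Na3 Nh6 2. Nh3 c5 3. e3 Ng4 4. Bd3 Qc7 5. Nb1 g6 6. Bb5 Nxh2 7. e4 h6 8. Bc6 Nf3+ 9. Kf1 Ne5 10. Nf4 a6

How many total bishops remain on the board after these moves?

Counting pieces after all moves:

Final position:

  a b c d e f g h
  ─────────────────
8│♜ ♞ ♝ · ♚ ♝ · ♜│8
7│· ♟ ♛ ♟ ♟ ♟ · ·│7
6│♟ · ♗ · · · ♟ ♟│6
5│· · ♟ · ♞ · · ·│5
4│· · · · ♙ ♘ · ·│4
3│· · · · · · · ·│3
2│♙ ♙ ♙ ♙ · ♙ ♙ ·│2
1│♖ ♘ ♗ ♕ · ♔ · ♖│1
  ─────────────────
  a b c d e f g h


4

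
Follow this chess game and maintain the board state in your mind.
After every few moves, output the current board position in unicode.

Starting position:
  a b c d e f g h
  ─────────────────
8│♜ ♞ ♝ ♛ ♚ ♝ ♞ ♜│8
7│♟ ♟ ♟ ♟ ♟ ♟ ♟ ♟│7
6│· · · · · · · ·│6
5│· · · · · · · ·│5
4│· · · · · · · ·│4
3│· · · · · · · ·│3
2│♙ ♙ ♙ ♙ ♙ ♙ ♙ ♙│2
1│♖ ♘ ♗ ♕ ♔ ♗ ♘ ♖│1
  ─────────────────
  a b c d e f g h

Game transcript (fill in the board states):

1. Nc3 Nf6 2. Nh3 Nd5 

  a b c d e f g h
  ─────────────────
8│♜ ♞ ♝ ♛ ♚ ♝ · ♜│8
7│♟ ♟ ♟ ♟ ♟ ♟ ♟ ♟│7
6│· · · · · · · ·│6
5│· · · ♞ · · · ·│5
4│· · · · · · · ·│4
3│· · ♘ · · · · ♘│3
2│♙ ♙ ♙ ♙ ♙ ♙ ♙ ♙│2
1│♖ · ♗ ♕ ♔ ♗ · ♖│1
  ─────────────────
  a b c d e f g h

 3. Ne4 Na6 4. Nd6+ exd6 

  a b c d e f g h
  ─────────────────
8│♜ · ♝ ♛ ♚ ♝ · ♜│8
7│♟ ♟ ♟ ♟ · ♟ ♟ ♟│7
6│♞ · · ♟ · · · ·│6
5│· · · ♞ · · · ·│5
4│· · · · · · · ·│4
3│· · · · · · · ♘│3
2│♙ ♙ ♙ ♙ ♙ ♙ ♙ ♙│2
1│♖ · ♗ ♕ ♔ ♗ · ♖│1
  ─────────────────
  a b c d e f g h

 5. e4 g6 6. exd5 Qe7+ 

  a b c d e f g h
  ─────────────────
8│♜ · ♝ · ♚ ♝ · ♜│8
7│♟ ♟ ♟ ♟ ♛ ♟ · ♟│7
6│♞ · · ♟ · · ♟ ·│6
5│· · · ♙ · · · ·│5
4│· · · · · · · ·│4
3│· · · · · · · ♘│3
2│♙ ♙ ♙ ♙ · ♙ ♙ ♙│2
1│♖ · ♗ ♕ ♔ ♗ · ♖│1
  ─────────────────
  a b c d e f g h

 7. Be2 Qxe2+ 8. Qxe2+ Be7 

  a b c d e f g h
  ─────────────────
8│♜ · ♝ · ♚ · · ♜│8
7│♟ ♟ ♟ ♟ ♝ ♟ · ♟│7
6│♞ · · ♟ · · ♟ ·│6
5│· · · ♙ · · · ·│5
4│· · · · · · · ·│4
3│· · · · · · · ♘│3
2│♙ ♙ ♙ ♙ ♕ ♙ ♙ ♙│2
1│♖ · ♗ · ♔ · · ♖│1
  ─────────────────
  a b c d e f g h

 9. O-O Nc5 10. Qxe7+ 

  a b c d e f g h
  ─────────────────
8│♜ · ♝ · ♚ · · ♜│8
7│♟ ♟ ♟ ♟ ♕ ♟ · ♟│7
6│· · · ♟ · · ♟ ·│6
5│· · ♞ ♙ · · · ·│5
4│· · · · · · · ·│4
3│· · · · · · · ♘│3
2│♙ ♙ ♙ ♙ · ♙ ♙ ♙│2
1│♖ · ♗ · · ♖ ♔ ·│1
  ─────────────────
  a b c d e f g h


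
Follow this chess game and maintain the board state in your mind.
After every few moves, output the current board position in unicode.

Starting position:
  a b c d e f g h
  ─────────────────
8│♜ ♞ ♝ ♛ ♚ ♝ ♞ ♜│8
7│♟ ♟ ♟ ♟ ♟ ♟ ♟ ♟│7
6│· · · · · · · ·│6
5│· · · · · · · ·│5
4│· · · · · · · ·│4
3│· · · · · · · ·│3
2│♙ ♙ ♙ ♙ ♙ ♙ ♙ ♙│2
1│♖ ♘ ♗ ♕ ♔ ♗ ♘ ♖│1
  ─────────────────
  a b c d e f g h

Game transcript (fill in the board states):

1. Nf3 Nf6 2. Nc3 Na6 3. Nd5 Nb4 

  a b c d e f g h
  ─────────────────
8│♜ · ♝ ♛ ♚ ♝ · ♜│8
7│♟ ♟ ♟ ♟ ♟ ♟ ♟ ♟│7
6│· · · · · ♞ · ·│6
5│· · · ♘ · · · ·│5
4│· ♞ · · · · · ·│4
3│· · · · · ♘ · ·│3
2│♙ ♙ ♙ ♙ ♙ ♙ ♙ ♙│2
1│♖ · ♗ ♕ ♔ ♗ · ♖│1
  ─────────────────
  a b c d e f g h

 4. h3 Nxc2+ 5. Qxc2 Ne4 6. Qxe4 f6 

  a b c d e f g h
  ─────────────────
8│♜ · ♝ ♛ ♚ ♝ · ♜│8
7│♟ ♟ ♟ ♟ ♟ · ♟ ♟│7
6│· · · · · ♟ · ·│6
5│· · · ♘ · · · ·│5
4│· · · · ♕ · · ·│4
3│· · · · · ♘ · ♙│3
2│♙ ♙ · ♙ ♙ ♙ ♙ ·│2
1│♖ · ♗ · ♔ ♗ · ♖│1
  ─────────────────
  a b c d e f g h

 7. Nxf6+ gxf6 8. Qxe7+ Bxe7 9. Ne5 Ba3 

  a b c d e f g h
  ─────────────────
8│♜ · ♝ ♛ ♚ · · ♜│8
7│♟ ♟ ♟ ♟ · · · ♟│7
6│· · · · · ♟ · ·│6
5│· · · · ♘ · · ·│5
4│· · · · · · · ·│4
3│♝ · · · · · · ♙│3
2│♙ ♙ · ♙ ♙ ♙ ♙ ·│2
1│♖ · ♗ · ♔ ♗ · ♖│1
  ─────────────────
  a b c d e f g h

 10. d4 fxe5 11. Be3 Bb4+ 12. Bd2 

  a b c d e f g h
  ─────────────────
8│♜ · ♝ ♛ ♚ · · ♜│8
7│♟ ♟ ♟ ♟ · · · ♟│7
6│· · · · · · · ·│6
5│· · · · ♟ · · ·│5
4│· ♝ · ♙ · · · ·│4
3│· · · · · · · ♙│3
2│♙ ♙ · ♗ ♙ ♙ ♙ ·│2
1│♖ · · · ♔ ♗ · ♖│1
  ─────────────────
  a b c d e f g h


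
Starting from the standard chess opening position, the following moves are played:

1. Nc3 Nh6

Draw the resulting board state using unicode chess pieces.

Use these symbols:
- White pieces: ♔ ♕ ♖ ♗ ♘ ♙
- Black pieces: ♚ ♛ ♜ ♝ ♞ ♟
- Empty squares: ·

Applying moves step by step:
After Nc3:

♜ ♞ ♝ ♛ ♚ ♝ ♞ ♜
♟ ♟ ♟ ♟ ♟ ♟ ♟ ♟
· · · · · · · ·
· · · · · · · ·
· · · · · · · ·
· · ♘ · · · · ·
♙ ♙ ♙ ♙ ♙ ♙ ♙ ♙
♖ · ♗ ♕ ♔ ♗ ♘ ♖


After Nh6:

♜ ♞ ♝ ♛ ♚ ♝ · ♜
♟ ♟ ♟ ♟ ♟ ♟ ♟ ♟
· · · · · · · ♞
· · · · · · · ·
· · · · · · · ·
· · ♘ · · · · ·
♙ ♙ ♙ ♙ ♙ ♙ ♙ ♙
♖ · ♗ ♕ ♔ ♗ ♘ ♖



  a b c d e f g h
  ─────────────────
8│♜ ♞ ♝ ♛ ♚ ♝ · ♜│8
7│♟ ♟ ♟ ♟ ♟ ♟ ♟ ♟│7
6│· · · · · · · ♞│6
5│· · · · · · · ·│5
4│· · · · · · · ·│4
3│· · ♘ · · · · ·│3
2│♙ ♙ ♙ ♙ ♙ ♙ ♙ ♙│2
1│♖ · ♗ ♕ ♔ ♗ ♘ ♖│1
  ─────────────────
  a b c d e f g h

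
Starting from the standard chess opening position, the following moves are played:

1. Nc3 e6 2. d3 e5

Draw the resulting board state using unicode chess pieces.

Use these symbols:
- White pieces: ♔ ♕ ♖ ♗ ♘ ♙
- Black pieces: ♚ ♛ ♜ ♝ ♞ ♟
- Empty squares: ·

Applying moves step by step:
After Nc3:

♜ ♞ ♝ ♛ ♚ ♝ ♞ ♜
♟ ♟ ♟ ♟ ♟ ♟ ♟ ♟
· · · · · · · ·
· · · · · · · ·
· · · · · · · ·
· · ♘ · · · · ·
♙ ♙ ♙ ♙ ♙ ♙ ♙ ♙
♖ · ♗ ♕ ♔ ♗ ♘ ♖


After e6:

♜ ♞ ♝ ♛ ♚ ♝ ♞ ♜
♟ ♟ ♟ ♟ · ♟ ♟ ♟
· · · · ♟ · · ·
· · · · · · · ·
· · · · · · · ·
· · ♘ · · · · ·
♙ ♙ ♙ ♙ ♙ ♙ ♙ ♙
♖ · ♗ ♕ ♔ ♗ ♘ ♖


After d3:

♜ ♞ ♝ ♛ ♚ ♝ ♞ ♜
♟ ♟ ♟ ♟ · ♟ ♟ ♟
· · · · ♟ · · ·
· · · · · · · ·
· · · · · · · ·
· · ♘ ♙ · · · ·
♙ ♙ ♙ · ♙ ♙ ♙ ♙
♖ · ♗ ♕ ♔ ♗ ♘ ♖


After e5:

♜ ♞ ♝ ♛ ♚ ♝ ♞ ♜
♟ ♟ ♟ ♟ · ♟ ♟ ♟
· · · · · · · ·
· · · · ♟ · · ·
· · · · · · · ·
· · ♘ ♙ · · · ·
♙ ♙ ♙ · ♙ ♙ ♙ ♙
♖ · ♗ ♕ ♔ ♗ ♘ ♖



  a b c d e f g h
  ─────────────────
8│♜ ♞ ♝ ♛ ♚ ♝ ♞ ♜│8
7│♟ ♟ ♟ ♟ · ♟ ♟ ♟│7
6│· · · · · · · ·│6
5│· · · · ♟ · · ·│5
4│· · · · · · · ·│4
3│· · ♘ ♙ · · · ·│3
2│♙ ♙ ♙ · ♙ ♙ ♙ ♙│2
1│♖ · ♗ ♕ ♔ ♗ ♘ ♖│1
  ─────────────────
  a b c d e f g h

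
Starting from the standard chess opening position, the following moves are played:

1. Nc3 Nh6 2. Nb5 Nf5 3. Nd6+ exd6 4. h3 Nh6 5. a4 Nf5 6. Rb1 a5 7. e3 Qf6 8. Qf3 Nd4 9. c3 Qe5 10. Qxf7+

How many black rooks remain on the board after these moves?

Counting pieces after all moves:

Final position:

  a b c d e f g h
  ─────────────────
8│♜ ♞ ♝ · ♚ ♝ · ♜│8
7│· ♟ ♟ ♟ · ♕ ♟ ♟│7
6│· · · ♟ · · · ·│6
5│♟ · · · ♛ · · ·│5
4│♙ · · ♞ · · · ·│4
3│· · ♙ · ♙ · · ♙│3
2│· ♙ · ♙ · ♙ ♙ ·│2
1│· ♖ ♗ · ♔ ♗ ♘ ♖│1
  ─────────────────
  a b c d e f g h


2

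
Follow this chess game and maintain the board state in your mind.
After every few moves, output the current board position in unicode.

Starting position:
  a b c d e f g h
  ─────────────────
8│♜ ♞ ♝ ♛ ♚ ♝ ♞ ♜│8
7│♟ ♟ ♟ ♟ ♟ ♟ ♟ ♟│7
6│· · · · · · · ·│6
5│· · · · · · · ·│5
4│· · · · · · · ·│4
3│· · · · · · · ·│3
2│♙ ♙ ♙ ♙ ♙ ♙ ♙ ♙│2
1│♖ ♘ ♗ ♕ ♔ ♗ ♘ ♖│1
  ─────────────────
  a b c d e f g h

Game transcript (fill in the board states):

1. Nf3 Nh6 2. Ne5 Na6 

  a b c d e f g h
  ─────────────────
8│♜ · ♝ ♛ ♚ ♝ · ♜│8
7│♟ ♟ ♟ ♟ ♟ ♟ ♟ ♟│7
6│♞ · · · · · · ♞│6
5│· · · · ♘ · · ·│5
4│· · · · · · · ·│4
3│· · · · · · · ·│3
2│♙ ♙ ♙ ♙ ♙ ♙ ♙ ♙│2
1│♖ ♘ ♗ ♕ ♔ ♗ · ♖│1
  ─────────────────
  a b c d e f g h

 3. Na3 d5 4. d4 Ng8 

  a b c d e f g h
  ─────────────────
8│♜ · ♝ ♛ ♚ ♝ ♞ ♜│8
7│♟ ♟ ♟ · ♟ ♟ ♟ ♟│7
6│♞ · · · · · · ·│6
5│· · · ♟ ♘ · · ·│5
4│· · · ♙ · · · ·│4
3│♘ · · · · · · ·│3
2│♙ ♙ ♙ · ♙ ♙ ♙ ♙│2
1│♖ · ♗ ♕ ♔ ♗ · ♖│1
  ─────────────────
  a b c d e f g h

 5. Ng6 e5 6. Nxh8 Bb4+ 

  a b c d e f g h
  ─────────────────
8│♜ · ♝ ♛ ♚ · ♞ ♘│8
7│♟ ♟ ♟ · · ♟ ♟ ♟│7
6│♞ · · · · · · ·│6
5│· · · ♟ ♟ · · ·│5
4│· ♝ · ♙ · · · ·│4
3│♘ · · · · · · ·│3
2│♙ ♙ ♙ · ♙ ♙ ♙ ♙│2
1│♖ · ♗ ♕ ♔ ♗ · ♖│1
  ─────────────────
  a b c d e f g h

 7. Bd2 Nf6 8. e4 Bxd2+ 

  a b c d e f g h
  ─────────────────
8│♜ · ♝ ♛ ♚ · · ♘│8
7│♟ ♟ ♟ · · ♟ ♟ ♟│7
6│♞ · · · · ♞ · ·│6
5│· · · ♟ ♟ · · ·│5
4│· · · ♙ ♙ · · ·│4
3│♘ · · · · · · ·│3
2│♙ ♙ ♙ ♝ · ♙ ♙ ♙│2
1│♖ · · ♕ ♔ ♗ · ♖│1
  ─────────────────
  a b c d e f g h

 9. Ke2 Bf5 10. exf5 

  a b c d e f g h
  ─────────────────
8│♜ · · ♛ ♚ · · ♘│8
7│♟ ♟ ♟ · · ♟ ♟ ♟│7
6│♞ · · · · ♞ · ·│6
5│· · · ♟ ♟ ♙ · ·│5
4│· · · ♙ · · · ·│4
3│♘ · · · · · · ·│3
2│♙ ♙ ♙ ♝ ♔ ♙ ♙ ♙│2
1│♖ · · ♕ · ♗ · ♖│1
  ─────────────────
  a b c d e f g h
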